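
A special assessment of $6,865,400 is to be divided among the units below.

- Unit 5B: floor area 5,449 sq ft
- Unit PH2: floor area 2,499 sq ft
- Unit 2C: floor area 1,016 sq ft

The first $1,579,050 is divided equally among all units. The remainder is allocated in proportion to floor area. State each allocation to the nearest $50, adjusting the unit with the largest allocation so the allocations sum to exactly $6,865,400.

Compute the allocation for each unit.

Equal tier: $1,579,050 ÷ 3 = $526,350 apiece.
Remainder $5,286,350 by floor area (total 8,964): Unit 5B 3,213,445.02 → $3,213,450; Unit PH2 1,473,738.14 → $1,473,750; Unit 2C 599,166.85 → $599,150.
Totals: Unit 5B $526,350 + $3,213,450 = $3,739,800; Unit PH2 $526,350 + $1,473,750 = $2,000,100; Unit 2C $526,350 + $599,150 = $1,125,500.

Unit 5B: $3,739,800 | Unit PH2: $2,000,100 | Unit 2C: $1,125,500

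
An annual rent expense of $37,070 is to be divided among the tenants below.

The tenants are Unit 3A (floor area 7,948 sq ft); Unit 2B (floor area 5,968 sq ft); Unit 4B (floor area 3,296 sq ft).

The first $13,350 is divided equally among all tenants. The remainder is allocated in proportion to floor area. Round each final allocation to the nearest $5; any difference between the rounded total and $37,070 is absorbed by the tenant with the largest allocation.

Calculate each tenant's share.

Equal tier: $13,350 ÷ 3 = $4,450 apiece.
Remainder $23,720 by floor area (total 17,212): Unit 3A 10,953.20 → $10,955; Unit 2B 8,224.55 → $8,225; Unit 4B 4,542.24 → $4,540.
Totals: Unit 3A $4,450 + $10,955 = $15,405; Unit 2B $4,450 + $8,225 = $12,675; Unit 4B $4,450 + $4,540 = $8,990.

Unit 3A: $15,405 · Unit 2B: $12,675 · Unit 4B: $8,990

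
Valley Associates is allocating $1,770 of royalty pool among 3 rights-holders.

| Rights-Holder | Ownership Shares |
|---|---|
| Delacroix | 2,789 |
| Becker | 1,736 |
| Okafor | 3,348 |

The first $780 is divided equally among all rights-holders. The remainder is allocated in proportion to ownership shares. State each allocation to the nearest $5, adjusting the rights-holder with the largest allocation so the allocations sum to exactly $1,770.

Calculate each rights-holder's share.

$780 shared equally gives $260 per rights-holder.
Remainder $990 by ownership shares (total 7,873): Delacroix 350.71 → $350; Becker 218.30 → $220; Okafor 421.00 → $420.
Totals: Delacroix $260 + $350 = $610; Becker $260 + $220 = $480; Okafor $260 + $420 = $680.

Delacroix: $610 | Becker: $480 | Okafor: $680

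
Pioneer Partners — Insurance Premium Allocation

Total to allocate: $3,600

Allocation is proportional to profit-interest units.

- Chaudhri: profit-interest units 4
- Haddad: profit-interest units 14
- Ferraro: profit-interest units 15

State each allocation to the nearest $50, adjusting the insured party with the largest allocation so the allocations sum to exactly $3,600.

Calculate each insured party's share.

Total profit-interest units = 33.
Proportional shares: Chaudhri 4/33 × $3,600 = 436.36; Haddad 14/33 × $3,600 = 1,527.27; Ferraro 15/33 × $3,600 = 1,636.36.
After rounding ($50): Chaudhri $450; Haddad $1,550; Ferraro $1,650. Sum = $3,650.
Difference $3,600 − $3,650 = −$50 applied to largest allocation (Ferraro): Ferraro becomes $1,600.

Chaudhri: $450 | Haddad: $1,550 | Ferraro: $1,600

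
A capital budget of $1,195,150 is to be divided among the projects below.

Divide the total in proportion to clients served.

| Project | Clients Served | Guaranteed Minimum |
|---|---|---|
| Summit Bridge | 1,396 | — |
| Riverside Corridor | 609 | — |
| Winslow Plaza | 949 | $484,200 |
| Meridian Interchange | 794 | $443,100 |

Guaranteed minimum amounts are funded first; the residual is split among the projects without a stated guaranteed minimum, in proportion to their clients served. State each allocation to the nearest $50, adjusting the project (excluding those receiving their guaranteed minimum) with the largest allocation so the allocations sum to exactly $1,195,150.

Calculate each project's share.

Summit Bridge: $186,500 | Riverside Corridor: $81,350 | Winslow Plaza: $484,200 | Meridian Interchange: $443,100

Guaranteed amounts: Winslow Plaza $484,200; Meridian Interchange $443,100. Remaining pool $267,850.
Remaining pool split over remaining clients served 2,005: Summit Bridge 186,493.07 → $186,500; Riverside Corridor 81,356.93 → $81,350.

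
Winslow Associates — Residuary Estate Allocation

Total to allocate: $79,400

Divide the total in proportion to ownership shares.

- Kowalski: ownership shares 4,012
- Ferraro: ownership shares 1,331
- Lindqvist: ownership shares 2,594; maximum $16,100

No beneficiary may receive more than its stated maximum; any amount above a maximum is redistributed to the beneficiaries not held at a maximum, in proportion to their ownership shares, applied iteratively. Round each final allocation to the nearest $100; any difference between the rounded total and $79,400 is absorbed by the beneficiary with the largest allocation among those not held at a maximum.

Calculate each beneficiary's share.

Kowalski: $47,500 · Ferraro: $15,800 · Lindqvist: $16,100

Combined ownership shares = 7,937.
Pro-rata shares before constraints: Kowalski 40,135.16; Ferraro 13,315.03; Lindqvist 25,949.80.
Held at cap: Lindqvist ($16,100); remaining pool $63,300 reallocated over remaining ownership shares 5,343.
Remaining shares: Kowalski 47,531.27 → $47,500; Ferraro 15,768.73 → $15,800.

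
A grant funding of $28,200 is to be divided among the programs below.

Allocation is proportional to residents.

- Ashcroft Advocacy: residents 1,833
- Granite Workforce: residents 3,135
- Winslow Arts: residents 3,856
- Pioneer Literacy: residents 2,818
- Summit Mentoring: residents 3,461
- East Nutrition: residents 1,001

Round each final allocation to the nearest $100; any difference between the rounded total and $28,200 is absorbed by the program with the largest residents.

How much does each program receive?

Residents total: 1,833 + 3,135 + 3,856 + 2,818 + 3,461 + 1,001 = 16,104.
Unrounded shares: Ashcroft Advocacy 3,209.80; Granite Workforce 5,489.75; Winslow Arts 6,752.31; Pioneer Literacy 4,934.65; Summit Mentoring 6,060.62; East Nutrition 1,752.87.
Rounded to nearest $100: Ashcroft Advocacy $3,200; Granite Workforce $5,500; Winslow Arts $6,800; Pioneer Literacy $4,900; Summit Mentoring $6,100; East Nutrition $1,800. Sum = $28,300.
Difference $28,200 − $28,300 = −$100 applied to largest residents (Winslow Arts): Winslow Arts becomes $6,700.

Ashcroft Advocacy: $3,200; Granite Workforce: $5,500; Winslow Arts: $6,700; Pioneer Literacy: $4,900; Summit Mentoring: $6,100; East Nutrition: $1,800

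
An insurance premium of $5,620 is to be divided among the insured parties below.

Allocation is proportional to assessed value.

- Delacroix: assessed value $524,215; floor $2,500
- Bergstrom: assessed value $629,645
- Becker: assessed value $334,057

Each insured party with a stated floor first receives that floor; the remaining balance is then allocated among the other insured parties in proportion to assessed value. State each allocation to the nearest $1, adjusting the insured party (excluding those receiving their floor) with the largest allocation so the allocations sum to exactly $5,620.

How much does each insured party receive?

Delacroix: $2,500 · Bergstrom: $2,038 · Becker: $1,082

Fund the minimums — Delacroix $2,500. Balance $3,120.
Balance split over remaining assessed value 963,702: Bergstrom 2,038.49 → $2,038; Becker 1,081.51 → $1,082.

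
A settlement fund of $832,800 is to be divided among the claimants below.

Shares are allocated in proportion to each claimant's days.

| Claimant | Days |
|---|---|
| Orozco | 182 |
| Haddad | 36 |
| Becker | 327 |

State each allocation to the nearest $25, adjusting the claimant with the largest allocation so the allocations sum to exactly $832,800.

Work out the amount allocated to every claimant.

Days total: 545.
Proportional shares: Orozco 182/545 × $832,800 = 278,109.36; Haddad 36/545 × $832,800 = 55,010.64; Becker 327/545 × $832,800 = 499,680.00.
After rounding ($25): Orozco $278,100; Haddad $55,000; Becker $499,675. Sum = $832,775.
Difference $832,800 − $832,775 = +$25 applied to largest allocation (Becker): Becker becomes $499,700.

Orozco: $278,100 | Haddad: $55,000 | Becker: $499,700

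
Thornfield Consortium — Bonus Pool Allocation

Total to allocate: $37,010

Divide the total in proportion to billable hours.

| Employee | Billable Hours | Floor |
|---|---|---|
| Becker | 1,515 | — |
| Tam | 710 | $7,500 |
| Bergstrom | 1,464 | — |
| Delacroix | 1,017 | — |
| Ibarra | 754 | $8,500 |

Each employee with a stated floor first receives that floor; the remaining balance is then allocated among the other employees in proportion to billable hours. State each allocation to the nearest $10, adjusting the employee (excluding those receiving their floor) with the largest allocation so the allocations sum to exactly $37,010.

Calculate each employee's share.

Fund the minimums — Tam $7,500; Ibarra $8,500. Remaining pool $21,010.
Remaining pool split over remaining billable hours 3,996: Becker 7,965.50 → $7,970; Bergstrom 7,697.36 → $7,700; Delacroix 5,347.14 → $5,350.
Rounding difference −$10 applied to Becker → $7,960.

Becker: $7,960 | Tam: $7,500 | Bergstrom: $7,700 | Delacroix: $5,350 | Ibarra: $8,500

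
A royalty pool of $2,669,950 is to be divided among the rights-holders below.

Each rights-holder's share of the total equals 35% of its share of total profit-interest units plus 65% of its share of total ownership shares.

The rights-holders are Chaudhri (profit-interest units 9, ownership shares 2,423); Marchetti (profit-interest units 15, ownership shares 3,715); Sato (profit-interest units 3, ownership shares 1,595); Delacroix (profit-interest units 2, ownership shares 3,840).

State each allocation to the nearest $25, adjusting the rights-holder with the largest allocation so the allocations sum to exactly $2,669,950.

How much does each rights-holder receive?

Chaudhri: $653,350 · Marchetti: $1,040,475 · Sato: $335,850 · Delacroix: $640,275

Totals — profit-interest units 29, ownership shares 11,573.
Blended shares (35% profit-interest units + 65% ownership shares): Chaudhri 0.2447; Marchetti 0.3897; Sato 0.1258; Delacroix 0.2398.
Raw shares: Chaudhri 653,360.79; Marchetti 1,040,448.13; Sato 335,854.10; Delacroix 640,286.97.
After rounding ($25): Chaudhri $653,350; Marchetti $1,040,450; Sato $335,850; Delacroix $640,275. Sum = $2,669,925.
Difference $2,669,950 − $2,669,925 = +$25 applied to largest allocation (Marchetti): Marchetti becomes $1,040,475.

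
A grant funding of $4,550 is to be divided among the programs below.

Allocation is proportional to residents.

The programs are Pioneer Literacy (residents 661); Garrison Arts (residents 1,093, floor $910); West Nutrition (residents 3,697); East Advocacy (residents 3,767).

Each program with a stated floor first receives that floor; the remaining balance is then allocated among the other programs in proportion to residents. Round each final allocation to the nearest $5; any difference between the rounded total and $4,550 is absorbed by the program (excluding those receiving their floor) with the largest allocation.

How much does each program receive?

Pioneer Literacy: $295; Garrison Arts: $910; West Nutrition: $1,655; East Advocacy: $1,690

Guaranteed amounts: Garrison Arts $910. Balance $3,640.
Balance split over remaining residents 8,125: Pioneer Literacy 296.13 → $295; West Nutrition 1,656.26 → $1,655; East Advocacy 1,687.62 → $1,690.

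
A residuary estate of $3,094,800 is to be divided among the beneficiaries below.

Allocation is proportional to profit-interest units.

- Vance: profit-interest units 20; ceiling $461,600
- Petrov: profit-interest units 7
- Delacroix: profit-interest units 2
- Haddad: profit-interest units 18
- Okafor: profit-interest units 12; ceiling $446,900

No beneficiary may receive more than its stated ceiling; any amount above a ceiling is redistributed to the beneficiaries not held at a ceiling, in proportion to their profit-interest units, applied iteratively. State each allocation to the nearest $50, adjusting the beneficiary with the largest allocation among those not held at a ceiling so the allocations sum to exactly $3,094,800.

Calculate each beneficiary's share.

Profit-interest units total: 59.
Unconstrained shares: Vance 1,049,084.75; Petrov 367,179.66; Delacroix 104,908.47; Haddad 944,176.27; Okafor 629,450.85.
Held at cap: Vance ($461,600), Okafor ($446,900); remaining pool $2,186,300 reallocated over remaining profit-interest units 27.
Redistributed shares: Petrov 566,818.52 → $566,800; Delacroix 161,948.15 → $161,950; Haddad 1,457,533.33 → $1,457,550.

Vance: $461,600 | Petrov: $566,800 | Delacroix: $161,950 | Haddad: $1,457,550 | Okafor: $446,900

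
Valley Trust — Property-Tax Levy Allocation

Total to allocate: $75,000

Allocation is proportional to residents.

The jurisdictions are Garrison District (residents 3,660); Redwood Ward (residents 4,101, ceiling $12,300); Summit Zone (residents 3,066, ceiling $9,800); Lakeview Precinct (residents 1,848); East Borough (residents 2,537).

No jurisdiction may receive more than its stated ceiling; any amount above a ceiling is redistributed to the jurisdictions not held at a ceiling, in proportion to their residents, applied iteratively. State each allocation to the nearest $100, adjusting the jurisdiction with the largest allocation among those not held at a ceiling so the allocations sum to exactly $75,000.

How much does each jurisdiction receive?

Garrison District: $24,000 | Redwood Ward: $12,300 | Summit Zone: $9,800 | Lakeview Precinct: $12,200 | East Borough: $16,700

Total residents = 15,212.
Proportional shares (ignoring caps): Garrison District 18,044.96; Redwood Ward 20,219.23; Summit Zone 15,116.36; Lakeview Precinct 9,111.23; East Borough 12,508.22.
Held at cap: Redwood Ward ($12,300), Summit Zone ($9,800); balance $52,900 reallocated over remaining residents 8,045.
Shares after redistribution: Garrison District 24,066.38 → $24,100; Lakeview Precinct 12,151.55 → $12,200; East Borough 16,682.08 → $16,700.
Rounding difference −$100 applied to Garrison District → $24,000.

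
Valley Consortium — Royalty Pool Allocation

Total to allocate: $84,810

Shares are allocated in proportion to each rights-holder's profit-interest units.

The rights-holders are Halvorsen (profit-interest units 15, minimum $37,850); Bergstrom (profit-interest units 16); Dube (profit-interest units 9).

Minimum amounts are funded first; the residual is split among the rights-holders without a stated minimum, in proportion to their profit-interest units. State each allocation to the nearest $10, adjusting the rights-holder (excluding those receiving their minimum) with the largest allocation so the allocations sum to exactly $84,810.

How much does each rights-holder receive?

Halvorsen: $37,850; Bergstrom: $30,050; Dube: $16,910

Fund the minimums — Halvorsen $37,850. Residual $46,960.
Residual split over remaining profit-interest units 25: Bergstrom 30,054.40 → $30,050; Dube 16,905.60 → $16,910.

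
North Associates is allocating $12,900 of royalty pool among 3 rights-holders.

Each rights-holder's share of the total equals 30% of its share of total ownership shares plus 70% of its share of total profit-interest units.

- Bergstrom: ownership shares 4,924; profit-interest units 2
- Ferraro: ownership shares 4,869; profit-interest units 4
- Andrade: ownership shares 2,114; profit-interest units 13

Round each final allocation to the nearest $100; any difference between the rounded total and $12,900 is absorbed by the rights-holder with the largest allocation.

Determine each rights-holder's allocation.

Bergstrom: $2,600; Ferraro: $3,500; Andrade: $6,800

Totals — ownership shares 11,907, profit-interest units 19.
Composite weights (30% ownership shares + 70% profit-interest units): Bergstrom 0.1977; Ferraro 0.2700; Andrade 0.5322.
Pro-rata amounts: Bergstrom 2,550.92; Ferraro 3,483.57; Andrade 6,865.51.
At nearest $100: Bergstrom $2,600; Ferraro $3,500; Andrade $6,900. Sum = $13,000.
Difference $12,900 − $13,000 = −$100 applied to largest allocation (Andrade): Andrade becomes $6,800.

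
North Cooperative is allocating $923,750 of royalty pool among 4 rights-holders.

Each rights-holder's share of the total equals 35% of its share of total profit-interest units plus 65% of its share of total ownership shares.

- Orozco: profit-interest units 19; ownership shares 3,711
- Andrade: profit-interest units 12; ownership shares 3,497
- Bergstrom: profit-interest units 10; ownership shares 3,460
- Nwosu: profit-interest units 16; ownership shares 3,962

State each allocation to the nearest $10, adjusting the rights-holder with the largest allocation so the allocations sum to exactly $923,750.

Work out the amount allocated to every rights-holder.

Orozco: $260,070; Andrade: $211,590; Bergstrom: $198,730; Nwosu: $253,360

Profit-interest units total 57; ownership shares total 14,630.
Blended shares (35% profit-interest units + 65% ownership shares): Orozco 0.2815; Andrade 0.2291; Bergstrom 0.2151; Nwosu 0.2743.
Pro-rata amounts: Orozco 260,075.93; Andrade 211,588.00; Bergstrom 198,725.17; Nwosu 253,360.91.
At nearest $10: Orozco $260,080; Andrade $211,590; Bergstrom $198,730; Nwosu $253,360. Sum = $923,760.
Difference $923,750 − $923,760 = −$10 applied to largest allocation (Orozco): Orozco becomes $260,070.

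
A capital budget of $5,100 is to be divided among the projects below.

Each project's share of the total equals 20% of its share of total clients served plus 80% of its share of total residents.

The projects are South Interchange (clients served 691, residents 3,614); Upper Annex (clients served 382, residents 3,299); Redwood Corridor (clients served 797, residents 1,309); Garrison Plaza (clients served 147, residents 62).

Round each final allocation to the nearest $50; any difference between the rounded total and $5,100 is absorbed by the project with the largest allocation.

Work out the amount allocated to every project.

Totals — clients served 2,017, residents 8,284.
Combined weights (20% clients served + 80% residents): South Interchange 0.4175; Upper Annex 0.3565; Redwood Corridor 0.2054; Garrison Plaza 0.0206.
Proportional shares: South Interchange 2,129.39; Upper Annex 1,817.99; Redwood Corridor 1,047.75; Garrison Plaza 104.87.
At nearest $50: South Interchange $2,150; Upper Annex $1,800; Redwood Corridor $1,050; Garrison Plaza $100. Sum = $5,100.
Sum already equals the total — no adjustment.

South Interchange: $2,150; Upper Annex: $1,800; Redwood Corridor: $1,050; Garrison Plaza: $100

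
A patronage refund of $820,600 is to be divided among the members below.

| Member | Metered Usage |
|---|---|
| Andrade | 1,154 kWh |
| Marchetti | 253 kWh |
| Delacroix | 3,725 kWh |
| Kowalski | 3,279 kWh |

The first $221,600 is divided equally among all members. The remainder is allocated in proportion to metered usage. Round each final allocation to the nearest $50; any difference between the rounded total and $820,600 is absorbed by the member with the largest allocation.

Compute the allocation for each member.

Andrade: $137,600 · Marchetti: $73,400 · Delacroix: $320,700 · Kowalski: $288,900

First tranche $221,600 split equally: $55,400 each.
Remainder $599,000 by metered usage (total 8,411): Andrade 82,183.57 → $82,200; Marchetti 18,017.71 → $18,000; Delacroix 265,280.58 → $265,300; Kowalski 233,518.13 → $233,500.
Totals: Andrade $55,400 + $82,200 = $137,600; Marchetti $55,400 + $18,000 = $73,400; Delacroix $55,400 + $265,300 = $320,700; Kowalski $55,400 + $233,500 = $288,900.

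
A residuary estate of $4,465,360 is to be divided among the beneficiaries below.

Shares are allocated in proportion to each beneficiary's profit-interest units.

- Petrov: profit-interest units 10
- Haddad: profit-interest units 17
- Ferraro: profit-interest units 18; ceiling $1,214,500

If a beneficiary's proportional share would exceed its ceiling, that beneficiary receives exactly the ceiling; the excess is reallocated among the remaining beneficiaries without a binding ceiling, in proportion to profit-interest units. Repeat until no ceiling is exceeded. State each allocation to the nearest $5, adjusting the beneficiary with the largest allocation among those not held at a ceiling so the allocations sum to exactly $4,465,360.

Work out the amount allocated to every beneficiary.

Sum of profit-interest units: 45.
Pro-rata shares before constraints: Petrov 992,302.22; Haddad 1,686,913.78; Ferraro 1,786,144.00.
Capped: Ferraro ($1,214,500); balance $3,250,860 reallocated over remaining profit-interest units 27.
Remaining shares: Petrov 1,204,022.22 → $1,204,020; Haddad 2,046,837.78 → $2,046,840.

Petrov: $1,204,020; Haddad: $2,046,840; Ferraro: $1,214,500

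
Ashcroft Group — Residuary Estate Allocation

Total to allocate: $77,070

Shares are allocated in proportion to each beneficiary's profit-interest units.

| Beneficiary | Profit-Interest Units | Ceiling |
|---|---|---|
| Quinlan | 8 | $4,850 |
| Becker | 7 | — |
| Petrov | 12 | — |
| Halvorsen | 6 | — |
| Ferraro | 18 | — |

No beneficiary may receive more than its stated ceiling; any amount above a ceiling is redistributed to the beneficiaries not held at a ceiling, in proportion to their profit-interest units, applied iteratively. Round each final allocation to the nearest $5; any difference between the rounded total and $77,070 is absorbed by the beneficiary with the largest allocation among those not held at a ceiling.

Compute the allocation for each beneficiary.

Sum of profit-interest units: 51.
Pro-rata shares before constraints: Quinlan 12,089.41; Becker 10,578.24; Petrov 18,134.12; Halvorsen 9,067.06; Ferraro 27,201.18.
Held at cap: Quinlan ($4,850); residual $72,220 reallocated over remaining profit-interest units 43.
Shares after redistribution: Becker 11,756.74 → $11,755; Petrov 20,154.42 → $20,155; Halvorsen 10,077.21 → $10,075; Ferraro 30,231.63 → $30,230.
Rounding difference +$5 applied to Ferraro → $30,235.

Quinlan: $4,850; Becker: $11,755; Petrov: $20,155; Halvorsen: $10,075; Ferraro: $30,235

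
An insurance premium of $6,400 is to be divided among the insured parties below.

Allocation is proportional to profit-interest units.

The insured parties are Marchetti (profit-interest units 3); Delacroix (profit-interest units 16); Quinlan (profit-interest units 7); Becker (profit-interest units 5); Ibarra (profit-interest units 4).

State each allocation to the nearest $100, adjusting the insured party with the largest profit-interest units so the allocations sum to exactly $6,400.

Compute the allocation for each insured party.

Sum of profit-interest units: 3 + 16 + 7 + 5 + 4 = 35.
Proportional shares: Marchetti 548.57; Delacroix 2,925.71; Quinlan 1,280.00; Becker 914.29; Ibarra 731.43.
Rounded to nearest $100: Marchetti $500; Delacroix $2,900; Quinlan $1,300; Becker $900; Ibarra $700. Sum = $6,300.
Difference $6,400 − $6,300 = +$100 applied to largest profit-interest units (Delacroix): Delacroix becomes $3,000.

Marchetti: $500 · Delacroix: $3,000 · Quinlan: $1,300 · Becker: $900 · Ibarra: $700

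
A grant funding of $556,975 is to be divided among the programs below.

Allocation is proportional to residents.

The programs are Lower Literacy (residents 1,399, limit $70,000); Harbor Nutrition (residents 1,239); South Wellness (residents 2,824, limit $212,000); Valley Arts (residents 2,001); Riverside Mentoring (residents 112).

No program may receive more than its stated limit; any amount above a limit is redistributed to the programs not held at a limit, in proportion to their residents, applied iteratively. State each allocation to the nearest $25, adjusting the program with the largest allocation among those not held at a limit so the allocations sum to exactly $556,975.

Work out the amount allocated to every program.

Residents total: 7,575.
Unconstrained shares: Lower Literacy 102,865.75; Harbor Nutrition 91,101.26; South Wellness 207,643.22; Valley Arts 147,129.63; Riverside Mentoring 8,235.14.
Capped: Lower Literacy ($70,000); remaining pool $486,975 reallocated over remaining residents 6,176.
Capped: South Wellness ($212,000); remaining pool $274,975 reallocated over remaining residents 3,352.
Remaining shares: Harbor Nutrition 101,639.03 → $101,650; Valley Arts 164,148.26 → $164,150; Riverside Mentoring 9,187.71 → $9,200.
Rounding difference −$25 applied to Valley Arts → $164,125.

Lower Literacy: $70,000; Harbor Nutrition: $101,650; South Wellness: $212,000; Valley Arts: $164,125; Riverside Mentoring: $9,200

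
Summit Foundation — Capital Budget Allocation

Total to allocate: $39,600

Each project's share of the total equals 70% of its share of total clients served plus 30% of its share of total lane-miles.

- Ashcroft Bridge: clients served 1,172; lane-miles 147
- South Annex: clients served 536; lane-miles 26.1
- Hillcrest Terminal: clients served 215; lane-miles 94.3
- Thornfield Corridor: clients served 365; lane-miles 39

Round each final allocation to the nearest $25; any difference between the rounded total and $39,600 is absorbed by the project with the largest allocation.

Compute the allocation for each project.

Totals — clients served 2,288, lane-miles 306.4.
Blended shares (70% clients served + 30% lane-miles): Ashcroft Bridge 0.5025; South Annex 0.1895; Hillcrest Terminal 0.1581; Thornfield Corridor 0.1499.
Unrounded shares: Ashcroft Bridge 19,898.84; South Annex 7,505.82; Hillcrest Terminal 6,261.09; Thornfield Corridor 5,934.26.
Rounded to nearest $25: Ashcroft Bridge $19,900; South Annex $7,500; Hillcrest Terminal $6,250; Thornfield Corridor $5,925. Sum = $39,575.
Difference $39,600 − $39,575 = +$25 applied to largest allocation (Ashcroft Bridge): Ashcroft Bridge becomes $19,925.

Ashcroft Bridge: $19,925; South Annex: $7,500; Hillcrest Terminal: $6,250; Thornfield Corridor: $5,925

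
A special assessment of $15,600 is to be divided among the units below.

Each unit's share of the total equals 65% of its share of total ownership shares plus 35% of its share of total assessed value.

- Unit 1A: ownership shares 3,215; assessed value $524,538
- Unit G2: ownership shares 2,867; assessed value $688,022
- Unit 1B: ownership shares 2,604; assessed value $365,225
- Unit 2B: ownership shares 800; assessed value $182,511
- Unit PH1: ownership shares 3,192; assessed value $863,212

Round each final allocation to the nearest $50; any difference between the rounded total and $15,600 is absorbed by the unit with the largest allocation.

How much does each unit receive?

Unit 1A: $3,650 | Unit G2: $3,700 | Unit 1B: $2,850 | Unit 2B: $1,000 | Unit PH1: $4,400

Totals — ownership shares 12,678, assessed value 2,623,508.
Combined weights (65% ownership shares + 35% assessed value): Unit 1A 0.2348; Unit G2 0.2388; Unit 1B 0.1822; Unit 2B 0.0654; Unit PH1 0.2788.
Unrounded shares: Unit 1A 3,663.05; Unit G2 3,724.96; Unit 1B 2,842.81; Unit 2B 1,019.69; Unit PH1 4,349.50.
Rounded to nearest $50: Unit 1A $3,650; Unit G2 $3,700; Unit 1B $2,850; Unit 2B $1,000; Unit PH1 $4,350. Sum = $15,550.
Difference $15,600 − $15,550 = +$50 applied to largest allocation (Unit PH1): Unit PH1 becomes $4,400.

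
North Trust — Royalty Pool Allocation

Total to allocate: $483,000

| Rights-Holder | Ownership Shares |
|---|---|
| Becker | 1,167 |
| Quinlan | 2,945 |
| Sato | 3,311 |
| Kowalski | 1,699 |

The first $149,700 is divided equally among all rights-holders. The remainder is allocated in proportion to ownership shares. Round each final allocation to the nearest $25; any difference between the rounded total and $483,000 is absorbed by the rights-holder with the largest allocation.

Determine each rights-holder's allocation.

Becker: $80,075 · Quinlan: $145,025 · Sato: $158,400 · Kowalski: $99,500

Equal tier: $149,700 ÷ 4 = $37,425 apiece.
Remainder $333,300 by ownership shares (total 9,122): Becker 42,639.89 → $42,650; Quinlan 107,604.53 → $107,600; Sato 120,977.45 → $120,975; Kowalski 62,078.13 → $62,075.
Totals: Becker $37,425 + $42,650 = $80,075; Quinlan $37,425 + $107,600 = $145,025; Sato $37,425 + $120,975 = $158,400; Kowalski $37,425 + $62,075 = $99,500.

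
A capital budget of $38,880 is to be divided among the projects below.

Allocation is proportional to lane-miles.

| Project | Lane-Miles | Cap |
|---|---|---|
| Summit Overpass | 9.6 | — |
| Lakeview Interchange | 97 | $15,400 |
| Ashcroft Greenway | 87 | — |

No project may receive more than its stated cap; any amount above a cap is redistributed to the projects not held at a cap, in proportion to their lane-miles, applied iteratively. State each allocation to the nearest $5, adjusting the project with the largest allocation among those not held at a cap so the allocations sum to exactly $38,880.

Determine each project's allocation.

Total lane-miles = 193.6.
Proportional shares (ignoring caps): Summit Overpass 1,927.93; Lakeview Interchange 19,480.17; Ashcroft Greenway 17,471.90.
Cap binds for Lakeview Interchange ($15,400); residual $23,480 reallocated over remaining lane-miles 96.6.
Redistributed shares: Summit Overpass 2,333.42 → $2,335; Ashcroft Greenway 21,146.58 → $21,145.

Summit Overpass: $2,335; Lakeview Interchange: $15,400; Ashcroft Greenway: $21,145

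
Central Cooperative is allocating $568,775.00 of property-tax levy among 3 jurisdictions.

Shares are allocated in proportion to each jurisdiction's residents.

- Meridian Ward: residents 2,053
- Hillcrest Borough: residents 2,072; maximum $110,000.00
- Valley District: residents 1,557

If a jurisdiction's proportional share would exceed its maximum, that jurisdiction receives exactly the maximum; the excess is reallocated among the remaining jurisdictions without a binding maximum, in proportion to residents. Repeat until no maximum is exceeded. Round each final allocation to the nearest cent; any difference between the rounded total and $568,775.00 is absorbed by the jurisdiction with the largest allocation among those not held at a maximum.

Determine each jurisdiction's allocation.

Sum of residents: 5,682.
Pro-rata shares before constraints: Meridian Ward 205,507.7570; Hillcrest Borough 207,409.6797; Valley District 155,857.5634.
Held at cap: Hillcrest Borough ($110,000.00); residual $458,775.00 reallocated over remaining residents 3,610.
Redistributed shares: Meridian Ward 260,904.4529 → $260,904.45; Valley District 197,870.5471 → $197,870.55.

Meridian Ward: $260,904.45; Hillcrest Borough: $110,000.00; Valley District: $197,870.55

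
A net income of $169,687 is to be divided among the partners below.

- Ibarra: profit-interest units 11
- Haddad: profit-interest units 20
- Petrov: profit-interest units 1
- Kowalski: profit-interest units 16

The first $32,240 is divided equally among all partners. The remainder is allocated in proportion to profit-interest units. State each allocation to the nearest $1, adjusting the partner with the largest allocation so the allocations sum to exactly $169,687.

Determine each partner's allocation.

$32,240 shared equally gives $8,060 per partner.
Remainder $137,447 by profit-interest units (total 48): Ibarra 31,498.27 → $31,498; Haddad 57,269.58 → $57,270; Petrov 2,863.48 → $2,863; Kowalski 45,815.67 → $45,816.
Totals: Ibarra $8,060 + $31,498 = $39,558; Haddad $8,060 + $57,270 = $65,330; Petrov $8,060 + $2,863 = $10,923; Kowalski $8,060 + $45,816 = $53,876.

Ibarra: $39,558 · Haddad: $65,330 · Petrov: $10,923 · Kowalski: $53,876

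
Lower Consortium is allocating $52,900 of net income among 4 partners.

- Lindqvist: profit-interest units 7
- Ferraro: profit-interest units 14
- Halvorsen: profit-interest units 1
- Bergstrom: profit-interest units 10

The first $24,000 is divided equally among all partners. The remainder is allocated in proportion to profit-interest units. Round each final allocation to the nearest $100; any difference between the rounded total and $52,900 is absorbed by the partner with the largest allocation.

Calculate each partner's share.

First tranche $24,000 split equally: $6,000 each.
Remainder $28,900 by profit-interest units (total 32): Lindqvist 6,321.88 → $6,300; Ferraro 12,643.75 → $12,600; Halvorsen 903.12 → $900; Bergstrom 9,031.25 → $9,000.
Rounding difference +$100 on remainder applied to Ferraro.
Totals: Lindqvist $6,000 + $6,300 = $12,300; Ferraro $6,000 + $12,700 = $18,700; Halvorsen $6,000 + $900 = $6,900; Bergstrom $6,000 + $9,000 = $15,000.

Lindqvist: $12,300 · Ferraro: $18,700 · Halvorsen: $6,900 · Bergstrom: $15,000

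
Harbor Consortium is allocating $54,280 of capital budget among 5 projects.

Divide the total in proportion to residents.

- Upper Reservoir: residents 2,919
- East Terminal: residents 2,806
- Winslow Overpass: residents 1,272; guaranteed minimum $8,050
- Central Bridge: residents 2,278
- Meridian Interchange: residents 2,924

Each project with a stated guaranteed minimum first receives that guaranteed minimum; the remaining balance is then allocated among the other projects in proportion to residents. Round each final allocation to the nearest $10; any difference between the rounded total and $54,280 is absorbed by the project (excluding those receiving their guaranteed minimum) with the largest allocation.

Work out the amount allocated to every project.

Upper Reservoir: $12,350 | East Terminal: $11,870 | Winslow Overpass: $8,050 | Central Bridge: $9,640 | Meridian Interchange: $12,370

Guaranteed amounts: Winslow Overpass $8,050. Remaining pool $46,230.
Remaining pool split over remaining residents 10,927: Upper Reservoir 12,349.72 → $12,350; East Terminal 11,871.64 → $11,870; Central Bridge 9,637.77 → $9,640; Meridian Interchange 12,370.87 → $12,370.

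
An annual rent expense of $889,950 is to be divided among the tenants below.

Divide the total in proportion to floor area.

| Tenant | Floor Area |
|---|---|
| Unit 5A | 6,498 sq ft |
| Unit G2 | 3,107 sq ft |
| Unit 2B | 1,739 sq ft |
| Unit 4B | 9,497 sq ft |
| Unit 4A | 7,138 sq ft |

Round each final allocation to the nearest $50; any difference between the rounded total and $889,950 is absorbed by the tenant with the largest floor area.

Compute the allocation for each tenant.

Floor area total: 27,979.
Pro-rata amounts: Unit 5A 6,498/27,979 × $889,950 = 206,686.98; Unit G2 3,107/27,979 × $889,950 = 98,826.79; Unit 2B 1,739/27,979 × $889,950 = 55,313.74; Unit 4B 9,497/27,979 × $889,950 = 302,078.53; Unit 4A 7,138/27,979 × $889,950 = 227,043.97.
After rounding ($50): Unit 5A $206,700; Unit G2 $98,850; Unit 2B $55,300; Unit 4B $302,100; Unit 4A $227,050. Sum = $890,000.
Difference $889,950 − $890,000 = −$50 applied to largest floor area (Unit 4B): Unit 4B becomes $302,050.

Unit 5A: $206,700; Unit G2: $98,850; Unit 2B: $55,300; Unit 4B: $302,050; Unit 4A: $227,050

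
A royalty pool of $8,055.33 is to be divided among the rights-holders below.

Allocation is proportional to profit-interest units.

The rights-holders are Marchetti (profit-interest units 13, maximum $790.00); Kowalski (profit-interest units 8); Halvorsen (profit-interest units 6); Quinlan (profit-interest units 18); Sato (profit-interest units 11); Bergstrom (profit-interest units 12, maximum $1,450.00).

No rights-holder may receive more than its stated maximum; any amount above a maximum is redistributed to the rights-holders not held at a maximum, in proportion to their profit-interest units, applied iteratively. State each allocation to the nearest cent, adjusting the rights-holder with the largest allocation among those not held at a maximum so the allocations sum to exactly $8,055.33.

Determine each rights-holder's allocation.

Marchetti: $790.00 | Kowalski: $1,081.92 | Halvorsen: $811.44 | Quinlan: $2,434.33 | Sato: $1,487.64 | Bergstrom: $1,450.00

Sum of profit-interest units: 68.
Proportional shares (ignoring caps): Marchetti 1,539.9896; Kowalski 947.6859; Halvorsen 710.7644; Quinlan 2,132.2932; Sato 1,303.0681; Bergstrom 1,421.5288.
Held at cap: Marchetti ($790.00); residual $7,265.33 reallocated over remaining profit-interest units 55.
Held at cap: Bergstrom ($1,450.00); residual $5,815.33 reallocated over remaining profit-interest units 43.
Redistributed shares: Kowalski 1,081.9219 → $1,081.92; Halvorsen 811.4414 → $811.44; Quinlan 2,434.3242 → $2,434.32; Sato 1,487.6426 → $1,487.64.
Rounding difference +$0.01 applied to Quinlan → $2,434.33.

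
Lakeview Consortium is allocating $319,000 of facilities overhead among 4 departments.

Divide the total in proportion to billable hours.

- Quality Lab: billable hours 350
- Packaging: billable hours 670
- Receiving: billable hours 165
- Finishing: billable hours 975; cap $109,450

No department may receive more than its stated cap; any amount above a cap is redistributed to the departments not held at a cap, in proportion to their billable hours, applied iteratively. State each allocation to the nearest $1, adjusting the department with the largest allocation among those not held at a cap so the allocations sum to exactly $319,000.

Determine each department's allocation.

Quality Lab: $61,892; Packaging: $118,480; Receiving: $29,178; Finishing: $109,450

Combined billable hours = 2,160.
Proportional shares (ignoring caps): Quality Lab 51,689.81; Packaging 98,949.07; Receiving 24,368.06; Finishing 143,993.06.
Held at cap: Finishing ($109,450); residual $209,550 reallocated over remaining billable hours 1,185.
Redistributed shares: Quality Lab 61,892.41 → $61,892; Packaging 118,479.75 → $118,480; Receiving 29,177.85 → $29,178.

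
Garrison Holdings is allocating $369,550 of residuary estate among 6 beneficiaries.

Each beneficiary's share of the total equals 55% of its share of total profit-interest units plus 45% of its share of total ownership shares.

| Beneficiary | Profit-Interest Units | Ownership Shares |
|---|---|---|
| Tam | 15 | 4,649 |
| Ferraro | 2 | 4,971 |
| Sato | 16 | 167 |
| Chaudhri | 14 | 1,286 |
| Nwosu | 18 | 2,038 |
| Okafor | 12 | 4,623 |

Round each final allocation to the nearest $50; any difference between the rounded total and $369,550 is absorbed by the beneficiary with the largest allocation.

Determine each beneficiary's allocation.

Tam: $83,200 · Ferraro: $51,900 · Sato: $43,800 · Chaudhri: $49,000 · Nwosu: $66,600 · Okafor: $75,050

Profit-interest units total 77; ownership shares total 17,734.
Combined weights (55% profit-interest units + 45% ownership shares): Tam 0.2251; Ferraro 0.1404; Sato 0.1185; Chaudhri 0.1326; Nwosu 0.1803; Okafor 0.2030.
Pro-rata amounts: Tam 83,189.83; Ferraro 51,893.97; Sato 43,800.30; Chaudhri 49,014.24; Nwosu 66,624.56; Okafor 75,027.09.
After rounding ($50): Tam $83,200; Ferraro $51,900; Sato $43,800; Chaudhri $49,000; Nwosu $66,600; Okafor $75,050. Sum = $369,550.
Sum already equals the total — no adjustment.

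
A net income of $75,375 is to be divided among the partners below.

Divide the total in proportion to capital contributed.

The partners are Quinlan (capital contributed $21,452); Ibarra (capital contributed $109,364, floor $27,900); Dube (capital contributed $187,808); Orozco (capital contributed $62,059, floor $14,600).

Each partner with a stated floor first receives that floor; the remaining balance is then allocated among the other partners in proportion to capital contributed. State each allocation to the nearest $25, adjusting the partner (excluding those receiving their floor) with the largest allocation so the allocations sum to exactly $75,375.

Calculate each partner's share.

Quinlan: $3,375 · Ibarra: $27,900 · Dube: $29,500 · Orozco: $14,600

Guaranteed amounts: Ibarra $27,900; Orozco $14,600. Balance $32,875.
Balance split over remaining capital contributed 209,260: Quinlan 3,370.14 → $3,375; Dube 29,504.86 → $29,500.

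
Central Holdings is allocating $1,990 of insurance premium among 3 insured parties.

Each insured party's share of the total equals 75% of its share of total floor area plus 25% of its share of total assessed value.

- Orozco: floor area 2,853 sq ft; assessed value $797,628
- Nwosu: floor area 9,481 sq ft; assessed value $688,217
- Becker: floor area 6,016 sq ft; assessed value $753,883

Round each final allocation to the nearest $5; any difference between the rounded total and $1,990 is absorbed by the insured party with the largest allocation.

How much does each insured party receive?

Floor area total 18,350; assessed value total 2,239,728.
Composite weights (75% floor area + 25% assessed value): Orozco 0.2056; Nwosu 0.4643; Becker 0.3300.
Unrounded shares: Orozco 409.22; Nwosu 924.01; Becker 656.77.
After rounding ($5): Orozco $410; Nwosu $925; Becker $655. Sum = $1,990.
Rounded total matches; no reconciliation needed.

Orozco: $410; Nwosu: $925; Becker: $655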